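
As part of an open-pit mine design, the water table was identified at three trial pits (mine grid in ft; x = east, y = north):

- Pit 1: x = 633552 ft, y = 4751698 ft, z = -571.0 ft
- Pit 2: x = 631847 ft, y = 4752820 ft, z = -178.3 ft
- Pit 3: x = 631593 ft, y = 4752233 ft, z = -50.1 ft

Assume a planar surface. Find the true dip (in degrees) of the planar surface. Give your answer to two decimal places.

Let the plane be z = a·x + b·y + c.
Pit 2−Pit 1: −1705a + 1122b = 392.7;  Pit 3−Pit 1: −1959a + 535b = 520.9.
Solving gives a = −0.29114, b = −0.09242.
Gradient magnitude |∇z| = √(a² + b²) = √(0.08476 + 0.00854) = 0.30546.
True dip = arctan(0.30546) = 16.99°, dipping toward ENE (azimuth ≈ 072°).

16.99°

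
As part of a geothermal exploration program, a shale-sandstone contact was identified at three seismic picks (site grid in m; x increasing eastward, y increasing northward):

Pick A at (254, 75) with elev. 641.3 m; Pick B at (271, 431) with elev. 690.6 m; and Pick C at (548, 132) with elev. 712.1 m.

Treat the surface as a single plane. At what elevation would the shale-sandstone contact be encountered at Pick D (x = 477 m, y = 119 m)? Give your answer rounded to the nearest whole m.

Let the plane be z = a·x + b·y + c.
Pick B−Pick A: 17a + 356b = 49.3;  Pick C−Pick A: 294a + 57b = 70.8.
Solving gives a = 0.21597, b = 0.12817.
Then c = 641.3 − a·254 − b·75 = 576.83.
At (477, 119): z = 103.0 + 15.3 + 576.83 = 695.1 m.

695 m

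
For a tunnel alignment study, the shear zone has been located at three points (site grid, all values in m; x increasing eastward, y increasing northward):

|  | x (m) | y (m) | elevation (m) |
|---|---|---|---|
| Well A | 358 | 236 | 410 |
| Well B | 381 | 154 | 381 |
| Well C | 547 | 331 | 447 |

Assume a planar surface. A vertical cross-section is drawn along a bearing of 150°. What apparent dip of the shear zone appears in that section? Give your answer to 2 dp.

16.82°

Two edge vectors: Well A→Well B = (23, -82, -29), Well A→Well C = (189, 95, 37).
Normal n = (Well A→Well B) × (Well A→Well C) = (-279, -6332, 17683).
So ∂z/∂x = −n_x/n_z = 0.01578 and ∂z/∂y = −n_y/n_z = 0.35808.
Unit vector along 150° is (sin 150°, cos 150°) = (0.5000, -0.8660).
Slope in that direction = a·(0.5000) + b·(-0.8660) = −0.30222.
Apparent dip = arctan|0.30222| = 16.82° (true dip is 19.7°, so apparent ≤ true as expected).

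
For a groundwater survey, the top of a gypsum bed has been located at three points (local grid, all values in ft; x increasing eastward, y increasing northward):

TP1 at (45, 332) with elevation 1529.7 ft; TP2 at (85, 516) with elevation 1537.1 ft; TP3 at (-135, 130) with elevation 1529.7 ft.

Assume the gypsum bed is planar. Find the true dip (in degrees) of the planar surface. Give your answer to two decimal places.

4.57°

Two edge vectors: TP1→TP2 = (40, 184, 7.4), TP1→TP3 = (-180, -202, 0).
Normal n = (TP1→TP2) × (TP1→TP3) = (1494.8, -1332, 25040).
So ∂z/∂x = −n_x/n_z = −0.05970 and ∂z/∂y = −n_y/n_z = 0.05319.
Gradient magnitude |∇z| = √(a² + b²) = √(0.00356 + 0.00283) = 0.07996.
True dip = arctan(0.07996) = 4.57°, dipping toward SE (azimuth ≈ 132°).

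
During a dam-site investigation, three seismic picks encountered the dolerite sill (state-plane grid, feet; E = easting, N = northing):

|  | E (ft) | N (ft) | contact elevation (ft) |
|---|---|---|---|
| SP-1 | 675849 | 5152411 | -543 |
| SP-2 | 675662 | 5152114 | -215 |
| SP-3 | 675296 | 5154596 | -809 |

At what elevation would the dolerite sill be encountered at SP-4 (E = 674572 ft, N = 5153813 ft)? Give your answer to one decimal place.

Let the plane be z = a·E + b·N + c.
SP-2−SP-1: −187a − 297b = 328;  SP-3−SP-1: −553a + 2185b = −266.
Solving gives a = −1.113194701, b = −0.403476737.
Then c = -543 − a·675849 − b·5152411 = 2830686.50.
At (674572, 5153813): z = −750930.0 − 2079443.7 + 2830686.50 = 312.9 ft.

312.9 ft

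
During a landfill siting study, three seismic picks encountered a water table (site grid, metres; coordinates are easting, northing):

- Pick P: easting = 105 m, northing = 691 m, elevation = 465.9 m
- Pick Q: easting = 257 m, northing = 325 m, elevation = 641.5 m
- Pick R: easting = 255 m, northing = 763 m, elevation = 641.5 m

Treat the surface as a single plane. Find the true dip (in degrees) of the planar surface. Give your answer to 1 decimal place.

49.4°

Two edge vectors: Pick P→Pick Q = (152, -366, 175.6), Pick P→Pick R = (150, 72, 175.6).
Normal n = (Pick P→Pick Q) × (Pick P→Pick R) = (-76912.8, -351.2, 65844).
So ∂z/∂easting = −n_x/n_z = 1.16811 and ∂z/∂northing = −n_y/n_z = 0.00533.
Gradient magnitude |∇z| = √(a² + b²) = √(1.36447 + 0.00003) = 1.16812.
True dip = arctan(1.16812) = 49.4°, dipping toward W (azimuth ≈ 270°).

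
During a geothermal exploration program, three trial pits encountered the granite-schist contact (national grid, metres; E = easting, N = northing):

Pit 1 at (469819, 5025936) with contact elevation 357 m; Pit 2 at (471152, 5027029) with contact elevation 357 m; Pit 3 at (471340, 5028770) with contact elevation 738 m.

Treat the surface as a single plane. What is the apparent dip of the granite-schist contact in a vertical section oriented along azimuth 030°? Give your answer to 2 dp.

6.25°

Let the plane be z = a·E + b·N + c.
Pit 2−Pit 1: 1333a + 1093b = 0;  Pit 3−Pit 1: 1521a + 2834b = 381.
Solving gives a = −0.19687, b = 0.24010.
Unit vector along 030° is (sin 30°, cos 30°) = (0.5000, 0.8660).
Slope in that direction = a·(0.5000) + b·(0.8660) = 0.10950.
Apparent dip = arctan|0.10950| = 6.25° (true dip is 17.2°, so apparent ≤ true as expected).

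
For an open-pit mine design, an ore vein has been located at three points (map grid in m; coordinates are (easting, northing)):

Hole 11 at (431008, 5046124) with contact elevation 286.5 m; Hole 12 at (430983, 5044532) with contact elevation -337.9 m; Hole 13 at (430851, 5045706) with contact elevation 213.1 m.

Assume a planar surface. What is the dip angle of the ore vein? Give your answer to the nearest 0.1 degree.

Let the plane be z = a·E + b·N + c.
Hole 12−Hole 11: −25a − 1592b = −624.4;  Hole 13−Hole 11: −157a − 418b = −73.4.
Solving gives a = −0.60188, b = 0.40166.
Gradient magnitude |∇z| = √(a² + b²) = √(0.36226 + 0.16133) = 0.72360.
True dip = arctan(0.72360) = 35.9°, dipping toward ESE (azimuth ≈ 124°).

35.9°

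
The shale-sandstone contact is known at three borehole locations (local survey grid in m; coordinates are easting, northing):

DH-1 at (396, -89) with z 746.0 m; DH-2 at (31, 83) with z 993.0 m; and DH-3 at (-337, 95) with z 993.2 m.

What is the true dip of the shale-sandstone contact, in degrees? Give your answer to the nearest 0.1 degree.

57.0°

Let the plane be z = a·easting + b·northing + c.
DH-2−DH-1: −365a + 172b = 247;  DH-3−DH-1: −733a + 184b = 247.2.
Solving gives a = 0.04973, b = 1.54157.
Gradient magnitude |∇z| = √(a² + b²) = √(0.00247 + 2.37643) = 1.54237.
True dip = arctan(1.54237) = 57.0°, dipping toward S (azimuth ≈ 182°).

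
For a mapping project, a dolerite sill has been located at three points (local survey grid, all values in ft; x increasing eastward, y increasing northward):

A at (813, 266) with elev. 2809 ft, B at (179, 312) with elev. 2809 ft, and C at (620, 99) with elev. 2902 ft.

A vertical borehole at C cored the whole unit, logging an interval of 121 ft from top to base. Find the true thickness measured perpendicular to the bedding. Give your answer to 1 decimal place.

Let the plane be z = a·x + b·y + c.
B−A: −634a + 46b = 0;  C−A: −193a − 167b = 93.
Solving gives a = −0.03728, b = −0.51380.
|∇z| = √(a²+b²) = 0.51515, so dip δ = arctan(0.51515) = 27.26°.
True thickness = vertical thickness × cos δ = 121 × cos 27.26° = 107.6 ft.

107.6 ft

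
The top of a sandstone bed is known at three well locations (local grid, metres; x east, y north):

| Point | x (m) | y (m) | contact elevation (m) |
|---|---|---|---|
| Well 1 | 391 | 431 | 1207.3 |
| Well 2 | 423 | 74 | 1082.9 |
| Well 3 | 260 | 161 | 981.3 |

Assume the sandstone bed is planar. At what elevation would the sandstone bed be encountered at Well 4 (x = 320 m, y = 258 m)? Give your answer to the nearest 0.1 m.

Let the plane be z = a·x + b·y + c.
Well 2−Well 1: 32a − 357b = −124.4;  Well 3−Well 1: −131a − 270b = −226.
Solving gives a = 0.84996, b = 0.42465.
Then c = 1207.3 − a·391 − b·431 = 691.94.
At (320, 258): z = 272.0 + 109.6 + 691.94 = 1073.5 m.

1073.5 m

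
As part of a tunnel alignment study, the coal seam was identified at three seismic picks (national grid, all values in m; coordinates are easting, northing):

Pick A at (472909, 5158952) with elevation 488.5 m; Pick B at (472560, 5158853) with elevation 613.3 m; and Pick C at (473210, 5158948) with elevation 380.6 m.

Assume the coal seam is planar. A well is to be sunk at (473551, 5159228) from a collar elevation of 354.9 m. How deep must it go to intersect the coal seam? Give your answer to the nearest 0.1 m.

Two edge vectors: Pick A→Pick B = (-349, -99, 124.8), Pick A→Pick C = (301, -4, -107.9).
Normal n = (Pick A→Pick B) × (Pick A→Pick C) = (11181.3, -92.3, 31195).
So ∂z/∂easting = −n_x/n_z = −0.358432441 and ∂z/∂northing = −n_y/n_z = 0.002958808.
Intercept c from Pick A: 488.5 + 169505.93 − 15264.35 = 154730.08.
At (473551, 5159228): z_contact = −169736.04 + 15265.16 + 154730.08 = 259.20 m.
Depth below ground = 354.9 − 259.20 = 95.7 m.

95.7 m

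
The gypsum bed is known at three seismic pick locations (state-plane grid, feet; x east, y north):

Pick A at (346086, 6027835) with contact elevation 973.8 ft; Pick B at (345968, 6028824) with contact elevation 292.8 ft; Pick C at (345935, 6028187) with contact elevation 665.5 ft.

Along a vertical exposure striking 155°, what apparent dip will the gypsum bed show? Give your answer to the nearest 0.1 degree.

39.2°

Let the plane be z = a·x + b·y + c.
Pick B−Pick A: −118a + 989b = −681;  Pick C−Pick A: −151a + 352b = −308.3.
Solving gives a = 0.60478, b = −0.61642.
Unit vector along 155° is (sin 155°, cos 155°) = (0.4226, -0.9063).
Slope in that direction = a·(0.4226) + b·(-0.9063) = 0.81425.
Apparent dip = arctan|0.81425| = 39.2° (true dip is 40.8°, so apparent ≤ true as expected).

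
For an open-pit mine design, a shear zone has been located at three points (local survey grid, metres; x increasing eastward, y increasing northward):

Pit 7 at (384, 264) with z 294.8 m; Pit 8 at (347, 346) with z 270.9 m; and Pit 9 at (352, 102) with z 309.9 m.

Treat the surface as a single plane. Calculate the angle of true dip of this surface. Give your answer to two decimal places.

Let the plane be z = a·x + b·y + c.
Pit 8−Pit 7: −37a + 82b = −23.9;  Pit 9−Pit 7: −32a − 162b = 15.1.
Solving gives a = 0.30559, b = −0.15357.
Gradient magnitude |∇z| = √(a² + b²) = √(0.09339 + 0.02358) = 0.34201.
True dip = arctan(0.34201) = 18.88°, dipping toward WNW (azimuth ≈ 297°).

18.88°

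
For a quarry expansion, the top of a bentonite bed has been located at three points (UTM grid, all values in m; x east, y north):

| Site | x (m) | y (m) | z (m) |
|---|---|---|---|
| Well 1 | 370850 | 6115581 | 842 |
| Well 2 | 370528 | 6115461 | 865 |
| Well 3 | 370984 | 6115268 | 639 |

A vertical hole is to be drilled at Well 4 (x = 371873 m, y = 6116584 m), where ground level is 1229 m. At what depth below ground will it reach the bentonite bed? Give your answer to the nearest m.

129 m

Let the plane be z = a·x + b·y + c.
Well 2−Well 1: −322a − 120b = 23;  Well 3−Well 1: 134a − 313b = −203.
Solving gives a = −0.27004432, b = 0.53295227.
Then c = 842 − a·370850 − b·6115581 = −3158324.84.
At (371873, 6116584): z_contact = −100422.2 + 3259847.3 − 3158324.84 = 1100.3 m.
Depth below ground = 1229 − 1100.3 = 129 m.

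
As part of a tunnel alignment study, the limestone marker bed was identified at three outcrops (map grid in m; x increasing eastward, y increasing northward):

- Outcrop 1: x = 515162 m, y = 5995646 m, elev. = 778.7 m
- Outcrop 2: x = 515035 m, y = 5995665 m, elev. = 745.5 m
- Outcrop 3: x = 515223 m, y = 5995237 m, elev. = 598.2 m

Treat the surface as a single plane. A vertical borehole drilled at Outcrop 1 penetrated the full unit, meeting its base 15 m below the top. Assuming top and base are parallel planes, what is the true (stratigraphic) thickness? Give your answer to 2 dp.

Two edge vectors: Outcrop 1→Outcrop 2 = (-127, 19, -33.2), Outcrop 1→Outcrop 3 = (61, -409, -180.5).
Normal n = (Outcrop 1→Outcrop 2) × (Outcrop 1→Outcrop 3) = (-17008.3, -24948.7, 50784).
So ∂z/∂x = −n_x/n_z = 0.33491 and ∂z/∂y = −n_y/n_z = 0.49127.
|∇z| = √(a²+b²) = 0.59457, so dip δ = arctan(0.59457) = 30.73°.
True thickness = vertical thickness × cos δ = 15 × cos 30.73° = 12.89 m.

12.89 m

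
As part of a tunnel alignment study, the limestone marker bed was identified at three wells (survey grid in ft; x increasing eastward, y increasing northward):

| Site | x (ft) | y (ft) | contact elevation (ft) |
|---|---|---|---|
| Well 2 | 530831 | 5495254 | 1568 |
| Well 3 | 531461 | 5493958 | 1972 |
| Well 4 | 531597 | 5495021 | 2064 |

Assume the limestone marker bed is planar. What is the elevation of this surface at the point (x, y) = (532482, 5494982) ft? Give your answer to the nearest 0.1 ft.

Two edge vectors: Well 2→Well 3 = (630, -1296, 404), Well 2→Well 4 = (766, -233, 496).
Normal n = (Well 2→Well 3) × (Well 2→Well 4) = (-548684, -3016, 845946).
So ∂z/∂x = −n_x/n_z = 0.648604048 and ∂z/∂y = −n_y/n_z = 0.003565239.
Intercept c from Well 2: 1568 − 344299.14 − 19591.90 = −362323.03.
At (532482, 5494982): z = 345370.0 + 19590.9 − 362323.03 = 2637.9 ft.

2637.9 ft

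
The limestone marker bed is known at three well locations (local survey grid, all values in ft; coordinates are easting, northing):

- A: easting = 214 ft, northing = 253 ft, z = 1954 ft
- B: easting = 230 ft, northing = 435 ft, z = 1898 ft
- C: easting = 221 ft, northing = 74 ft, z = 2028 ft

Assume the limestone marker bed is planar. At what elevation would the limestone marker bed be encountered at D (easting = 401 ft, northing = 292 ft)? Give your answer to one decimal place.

Two edge vectors: A→B = (16, 182, -56), A→C = (7, -179, 74).
Normal n = (A→B) × (A→C) = (3444, -1576, -4138).
So ∂z/∂easting = −n_x/n_z = 0.83229 and ∂z/∂northing = −n_y/n_z = −0.38086.
Intercept c from A: 1954 − 178.11 + 96.36 = 1872.25.
At (401, 292): z = 333.7 − 111.2 + 1872.25 = 2094.8 ft.

2094.8 ft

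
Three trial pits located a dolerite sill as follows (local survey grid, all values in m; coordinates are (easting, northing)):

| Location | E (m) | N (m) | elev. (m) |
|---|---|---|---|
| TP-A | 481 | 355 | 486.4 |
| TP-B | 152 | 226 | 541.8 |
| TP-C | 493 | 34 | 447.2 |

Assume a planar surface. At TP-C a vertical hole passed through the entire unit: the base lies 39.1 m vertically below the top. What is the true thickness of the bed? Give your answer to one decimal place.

Let the plane be z = a·E + b·N + c.
TP-B−TP-A: −329a − 129b = 55.4;  TP-C−TP-A: 12a − 321b = −39.2.
Solving gives a = −0.21315, b = 0.11415.
|∇z| = √(a²+b²) = 0.24179, so dip δ = arctan(0.24179) = 13.59°.
True thickness = vertical thickness × cos δ = 39.1 × cos 13.59° = 38.0 m.

38.0 m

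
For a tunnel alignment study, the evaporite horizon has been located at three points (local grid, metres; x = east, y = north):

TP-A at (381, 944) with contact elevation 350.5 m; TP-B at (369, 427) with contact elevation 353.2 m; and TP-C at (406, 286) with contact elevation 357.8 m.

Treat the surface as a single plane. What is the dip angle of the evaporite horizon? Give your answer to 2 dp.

5.50°

Two edge vectors: TP-A→TP-B = (-12, -517, 2.7), TP-A→TP-C = (25, -658, 7.3).
Normal n = (TP-A→TP-B) × (TP-A→TP-C) = (-1997.5, 155.1, 20821).
So ∂z/∂x = −n_x/n_z = 0.09594 and ∂z/∂y = −n_y/n_z = −0.00745.
Gradient magnitude |∇z| = √(a² + b²) = √(0.00920 + 0.00006) = 0.09623.
True dip = arctan(0.09623) = 5.50°, dipping toward W (azimuth ≈ 274°).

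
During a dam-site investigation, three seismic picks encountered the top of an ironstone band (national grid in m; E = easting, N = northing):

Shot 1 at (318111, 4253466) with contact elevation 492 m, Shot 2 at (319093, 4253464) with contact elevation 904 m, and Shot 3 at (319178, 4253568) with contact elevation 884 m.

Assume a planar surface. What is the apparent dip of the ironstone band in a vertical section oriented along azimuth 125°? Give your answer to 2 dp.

Two edge vectors: Shot 1→Shot 2 = (982, -2, 412), Shot 1→Shot 3 = (1067, 102, 392).
Normal n = (Shot 1→Shot 2) × (Shot 1→Shot 3) = (-42808, 54660, 102298).
So ∂z/∂E = −n_x/n_z = 0.41846 and ∂z/∂N = −n_y/n_z = −0.53432.
Unit vector along 125° is (sin 125°, cos 125°) = (0.8192, -0.5736).
Slope in that direction = a·(0.8192) + b·(-0.5736) = 0.64926.
Apparent dip = arctan|0.64926| = 32.99° (true dip is 34.2°, so apparent ≤ true as expected).

32.99°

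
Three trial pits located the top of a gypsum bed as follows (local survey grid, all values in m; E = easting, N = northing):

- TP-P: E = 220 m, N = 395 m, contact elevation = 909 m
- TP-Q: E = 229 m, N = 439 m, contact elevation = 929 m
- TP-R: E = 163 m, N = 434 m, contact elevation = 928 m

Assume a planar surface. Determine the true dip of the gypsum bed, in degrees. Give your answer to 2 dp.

Let the plane be z = a·E + b·N + c.
TP-Q−TP-P: 9a + 44b = 20;  TP-R−TP-P: −57a + 39b = 19.
Solving gives a = −0.01959, b = 0.45855.
Gradient magnitude |∇z| = √(a² + b²) = √(0.00038 + 0.21027) = 0.45897.
True dip = arctan(0.45897) = 24.65°, dipping toward S (azimuth ≈ 178°).

24.65°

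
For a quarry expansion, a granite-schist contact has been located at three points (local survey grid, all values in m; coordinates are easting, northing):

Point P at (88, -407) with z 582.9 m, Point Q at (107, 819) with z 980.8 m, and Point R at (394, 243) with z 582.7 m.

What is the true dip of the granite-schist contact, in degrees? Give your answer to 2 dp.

38.26°

Let the plane be z = a·easting + b·northing + c.
Point Q−Point P: 19a + 1226b = 397.9;  Point R−Point P: 306a + 650b = −0.2.
Solving gives a = −0.71355, b = 0.33561.
Gradient magnitude |∇z| = √(a² + b²) = √(0.50915 + 0.11263) = 0.78853.
True dip = arctan(0.78853) = 38.26°, dipping toward ESE (azimuth ≈ 115°).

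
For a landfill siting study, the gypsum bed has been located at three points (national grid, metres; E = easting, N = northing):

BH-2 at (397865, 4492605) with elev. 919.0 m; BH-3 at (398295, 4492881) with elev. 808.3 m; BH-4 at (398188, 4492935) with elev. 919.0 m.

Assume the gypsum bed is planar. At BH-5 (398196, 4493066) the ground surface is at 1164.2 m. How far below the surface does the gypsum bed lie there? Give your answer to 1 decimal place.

Two edge vectors: BH-2→BH-3 = (430, 276, -110.7), BH-2→BH-4 = (323, 330, 0).
Normal n = (BH-2→BH-3) × (BH-2→BH-4) = (36531, -35756.1, 52752).
So ∂z/∂E = −n_x/n_z = −0.692504550 and ∂z/∂N = −n_y/n_z = 0.677815059.
Intercept c from BH-2: 919 + 275523.32 − 3045155.32 = −2768713.00.
At (398196, 4493066): z_contact = −275752.54 + 3045467.80 − 2768713.00 = 1002.25 m.
Depth below ground = 1164.2 − 1002.25 = 161.9 m.

161.9 m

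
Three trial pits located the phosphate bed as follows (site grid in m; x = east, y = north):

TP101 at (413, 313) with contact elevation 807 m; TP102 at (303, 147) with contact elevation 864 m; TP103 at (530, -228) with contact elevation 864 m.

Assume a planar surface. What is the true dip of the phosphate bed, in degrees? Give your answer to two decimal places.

Let the plane be z = a·x + b·y + c.
TP102−TP101: −110a − 166b = 57;  TP103−TP101: 117a − 541b = 57.
Solving gives a = −0.27080, b = −0.16393.
Gradient magnitude |∇z| = √(a² + b²) = √(0.07333 + 0.02687) = 0.31655.
True dip = arctan(0.31655) = 17.57°, dipping toward ENE (azimuth ≈ 059°).

17.57°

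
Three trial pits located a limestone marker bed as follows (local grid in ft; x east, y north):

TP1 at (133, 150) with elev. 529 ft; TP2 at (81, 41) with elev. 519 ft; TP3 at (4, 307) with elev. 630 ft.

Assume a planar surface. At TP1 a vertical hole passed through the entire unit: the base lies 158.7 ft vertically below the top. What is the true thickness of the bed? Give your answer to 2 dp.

Let the plane be z = a·x + b·y + c.
TP2−TP1: −52a − 109b = −10;  TP3−TP1: −129a + 157b = 101.
Solving gives a = −0.42470, b = 0.29435.
|∇z| = √(a²+b²) = 0.51674, so dip δ = arctan(0.51674) = 27.33°.
True thickness = vertical thickness × cos δ = 158.7 × cos 27.33° = 140.99 ft.

140.99 ft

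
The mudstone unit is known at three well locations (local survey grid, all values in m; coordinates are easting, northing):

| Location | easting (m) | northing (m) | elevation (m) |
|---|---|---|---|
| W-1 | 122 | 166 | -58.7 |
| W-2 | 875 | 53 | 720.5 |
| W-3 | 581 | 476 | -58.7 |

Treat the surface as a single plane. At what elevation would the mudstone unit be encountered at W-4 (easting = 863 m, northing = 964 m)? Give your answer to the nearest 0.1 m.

-431.7 m

Let the plane be z = a·easting + b·northing + c.
W-2−W-1: 753a − 113b = 779.2;  W-3−W-1: 459a + 310b = 0.
Solving gives a = 0.84667, b = −1.25362.
Then c = -58.7 − a·122 − b·166 = 46.11.
At (863, 964): z = 730.7 − 1208.5 + 46.11 = -431.7 m.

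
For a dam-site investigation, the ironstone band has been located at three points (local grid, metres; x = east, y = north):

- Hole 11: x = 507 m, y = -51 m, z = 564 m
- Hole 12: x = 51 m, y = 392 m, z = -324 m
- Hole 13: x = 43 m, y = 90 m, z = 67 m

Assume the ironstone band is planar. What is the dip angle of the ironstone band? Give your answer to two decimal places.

55.86°

Two edge vectors: Hole 11→Hole 12 = (-456, 443, -888), Hole 11→Hole 13 = (-464, 141, -497).
Normal n = (Hole 11→Hole 12) × (Hole 11→Hole 13) = (-94963, 185400, 141256).
So ∂z/∂x = −n_x/n_z = 0.67228 and ∂z/∂y = −n_y/n_z = −1.31251.
Gradient magnitude |∇z| = √(a² + b²) = √(0.45195 + 1.72268) = 1.47467.
True dip = arctan(1.47467) = 55.86°, dipping toward NNW (azimuth ≈ 333°).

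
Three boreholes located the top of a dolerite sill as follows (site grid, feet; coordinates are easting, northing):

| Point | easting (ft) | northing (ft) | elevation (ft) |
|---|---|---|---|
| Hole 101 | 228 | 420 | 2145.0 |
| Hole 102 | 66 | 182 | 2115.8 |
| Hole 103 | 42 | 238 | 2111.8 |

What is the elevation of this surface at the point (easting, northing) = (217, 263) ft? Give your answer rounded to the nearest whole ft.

2143 ft

Let the plane be z = a·easting + b·northing + c.
Hole 102−Hole 101: −162a − 238b = −29.2;  Hole 103−Hole 101: −186a − 182b = −33.2.
Solving gives a = 0.17500, b = 0.00357.
Then c = 2145 − a·228 − b·420 = 2103.60.
At (217, 263): z = 38.0 + 0.9 + 2103.60 = 2142.5 ft.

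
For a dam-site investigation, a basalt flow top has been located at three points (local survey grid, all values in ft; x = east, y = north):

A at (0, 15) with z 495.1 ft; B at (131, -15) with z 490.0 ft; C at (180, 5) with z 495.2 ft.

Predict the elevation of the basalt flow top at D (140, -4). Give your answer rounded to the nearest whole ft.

493 ft

Two edge vectors: A→B = (131, -30, -5.1), A→C = (180, -10, 0.1).
Normal n = (A→B) × (A→C) = (-54, -931.1, 4090).
So ∂z/∂x = −n_x/n_z = 0.01320 and ∂z/∂y = −n_y/n_z = 0.22765.
Intercept c from A: 495.1 + 0.00 − 3.41 = 491.69.
At (140, -4): z = 1.8 − 0.9 + 491.69 = 492.6 ft.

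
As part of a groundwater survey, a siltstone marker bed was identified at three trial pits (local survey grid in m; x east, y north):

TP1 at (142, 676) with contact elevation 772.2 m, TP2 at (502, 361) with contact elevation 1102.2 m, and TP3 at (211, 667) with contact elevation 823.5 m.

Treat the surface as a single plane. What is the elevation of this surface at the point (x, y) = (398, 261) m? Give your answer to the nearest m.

1051 m

Two edge vectors: TP1→TP2 = (360, -315, 330), TP1→TP3 = (69, -9, 51.3).
Normal n = (TP1→TP2) × (TP1→TP3) = (-13189.5, 4302, 18495).
So ∂z/∂x = −n_x/n_z = 0.71314 and ∂z/∂y = −n_y/n_z = −0.23260.
Intercept c from TP1: 772.2 − 101.27 + 157.24 = 828.17.
At (398, 261): z = 283.8 − 60.7 + 828.17 = 1051.3 m.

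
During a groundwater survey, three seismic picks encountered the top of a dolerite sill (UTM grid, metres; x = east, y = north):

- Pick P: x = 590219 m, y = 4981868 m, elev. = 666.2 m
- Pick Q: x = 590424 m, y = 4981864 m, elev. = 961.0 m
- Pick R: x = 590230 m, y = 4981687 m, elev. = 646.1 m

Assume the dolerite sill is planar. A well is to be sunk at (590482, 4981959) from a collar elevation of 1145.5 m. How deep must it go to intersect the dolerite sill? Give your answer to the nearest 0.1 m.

Two edge vectors: Pick P→Pick Q = (205, -4, 294.8), Pick P→Pick R = (11, -181, -20.1).
Normal n = (Pick P→Pick Q) × (Pick P→Pick R) = (53439.2, 7363.3, -37061).
So ∂z/∂x = −n_x/n_z = 1.441925474 and ∂z/∂y = −n_y/n_z = 0.198680554.
Intercept c from Pick P: 666.2 − 851051.81 − 989800.29 = −1840185.90.
At (590482, 4981959): z_contact = 851431.04 + 989818.37 − 1840185.90 = 1063.51 m.
Depth below ground = 1145.5 − 1063.51 = 82.0 m.

82.0 m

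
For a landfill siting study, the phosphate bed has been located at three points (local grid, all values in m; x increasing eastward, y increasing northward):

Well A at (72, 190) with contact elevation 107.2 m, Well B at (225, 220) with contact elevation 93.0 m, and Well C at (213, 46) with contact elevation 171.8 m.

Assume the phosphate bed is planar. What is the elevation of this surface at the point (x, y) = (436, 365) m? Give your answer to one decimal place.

Let the plane be z = a·x + b·y + c.
Well B−Well A: 153a + 30b = −14.2;  Well C−Well A: 141a − 144b = 64.6.
Solving gives a = −0.00407, b = −0.45259.
Then c = 107.2 − a·72 − b·190 = 193.49.
At (436, 365): z = −1.8 − 165.2 + 193.49 = 26.5 m.

26.5 m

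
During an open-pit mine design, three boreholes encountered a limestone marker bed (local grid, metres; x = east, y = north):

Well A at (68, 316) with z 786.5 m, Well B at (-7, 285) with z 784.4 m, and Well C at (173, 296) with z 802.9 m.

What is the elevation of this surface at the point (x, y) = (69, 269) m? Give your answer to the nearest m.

797 m

Two edge vectors: Well A→Well B = (-75, -31, -2.1), Well A→Well C = (105, -20, 16.4).
Normal n = (Well A→Well B) × (Well A→Well C) = (-550.4, 1009.5, 4755).
So ∂z/∂x = −n_x/n_z = 0.11575 and ∂z/∂y = −n_y/n_z = −0.21230.
Intercept c from Well A: 786.5 − 7.87 + 67.09 = 845.72.
At (69, 269): z = 8.0 − 57.1 + 845.72 = 796.6 m.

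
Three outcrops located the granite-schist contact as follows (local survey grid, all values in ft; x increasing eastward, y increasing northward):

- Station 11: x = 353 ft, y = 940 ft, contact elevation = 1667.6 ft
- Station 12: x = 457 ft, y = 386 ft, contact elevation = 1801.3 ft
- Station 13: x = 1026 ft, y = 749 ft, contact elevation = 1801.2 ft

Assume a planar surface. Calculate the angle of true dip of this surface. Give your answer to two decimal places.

14.34°

Let the plane be z = a·x + b·y + c.
Station 12−Station 11: 104a − 554b = 133.7;  Station 13−Station 11: 673a − 191b = 133.6.
Solving gives a = 0.13734, b = −0.21555.
Gradient magnitude |∇z| = √(a² + b²) = √(0.01886 + 0.04646) = 0.25559.
True dip = arctan(0.25559) = 14.34°, dipping toward NNW (azimuth ≈ 327°).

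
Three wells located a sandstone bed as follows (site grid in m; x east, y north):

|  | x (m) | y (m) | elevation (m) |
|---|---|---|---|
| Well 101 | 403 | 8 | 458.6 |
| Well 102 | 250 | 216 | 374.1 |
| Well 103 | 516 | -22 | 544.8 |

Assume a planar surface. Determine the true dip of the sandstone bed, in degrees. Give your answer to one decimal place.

39.9°

Let the plane be z = a·x + b·y + c.
Well 102−Well 101: −153a + 208b = −84.5;  Well 103−Well 101: 113a − 30b = 86.2.
Solving gives a = 0.81393, b = 0.19246.
Gradient magnitude |∇z| = √(a² + b²) = √(0.66248 + 0.03704) = 0.83637.
True dip = arctan(0.83637) = 39.9°, dipping toward WSW (azimuth ≈ 257°).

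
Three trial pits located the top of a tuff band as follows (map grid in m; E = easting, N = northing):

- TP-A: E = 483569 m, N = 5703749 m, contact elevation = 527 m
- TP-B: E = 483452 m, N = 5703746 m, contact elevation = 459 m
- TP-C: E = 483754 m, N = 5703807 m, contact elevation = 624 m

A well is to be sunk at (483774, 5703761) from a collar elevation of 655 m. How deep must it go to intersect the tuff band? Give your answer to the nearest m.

10 m

Two edge vectors: TP-A→TP-B = (-117, -3, -68), TP-A→TP-C = (185, 58, 97).
Normal n = (TP-A→TP-B) × (TP-A→TP-C) = (3653, -1231, -6231).
So ∂z/∂E = −n_x/n_z = 0.58626224 and ∂z/∂N = −n_y/n_z = −0.19756058.
Intercept c from TP-A: 527 − 283498.24 + 1126835.98 = 843864.74.
At (483774, 5703761): z_contact = 283618.4 − 1126838.4 + 843864.74 = 644.8 m.
Depth below ground = 655 − 644.8 = 10 m.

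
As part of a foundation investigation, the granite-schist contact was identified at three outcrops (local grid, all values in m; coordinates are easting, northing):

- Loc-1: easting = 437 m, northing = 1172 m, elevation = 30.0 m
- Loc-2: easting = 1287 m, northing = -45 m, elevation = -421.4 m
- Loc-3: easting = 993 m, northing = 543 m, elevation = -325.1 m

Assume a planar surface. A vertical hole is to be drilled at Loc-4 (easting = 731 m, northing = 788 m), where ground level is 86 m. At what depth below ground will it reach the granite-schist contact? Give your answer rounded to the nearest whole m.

Two edge vectors: Loc-1→Loc-2 = (850, -1217, -451.4), Loc-1→Loc-3 = (556, -629, -355.1).
Normal n = (Loc-1→Loc-2) × (Loc-1→Loc-3) = (148226.1, 50856.6, 142002).
So ∂z/∂easting = −n_x/n_z = −1.04383 and ∂z/∂northing = −n_y/n_z = −0.35814.
Intercept c from Loc-1: 30 + 456.15 + 419.74 = 905.89.
At (731, 788): z_contact = −763.0 − 282.2 + 905.89 = -139.4 m.
Depth below ground = 86 − (-139.4) = 225 m.

225 m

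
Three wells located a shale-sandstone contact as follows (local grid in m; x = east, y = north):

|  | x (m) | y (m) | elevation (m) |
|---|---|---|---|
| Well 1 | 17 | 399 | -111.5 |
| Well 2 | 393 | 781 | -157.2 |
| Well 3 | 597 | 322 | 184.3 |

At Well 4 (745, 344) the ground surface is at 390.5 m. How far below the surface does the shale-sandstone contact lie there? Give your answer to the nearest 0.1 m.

153.6 m

Let the plane be z = a·x + b·y + c.
Well 2−Well 1: 376a + 382b = −45.7;  Well 3−Well 1: 580a − 77b = 295.8.
Solving gives a = 0.43701, b = −0.54978.
Then c = -111.5 − a·17 − b·399 = 100.43.
At (745, 344): z_contact = 325.57 − 189.12 + 100.43 = 236.88 m.
Depth below ground = 390.5 − 236.88 = 153.6 m.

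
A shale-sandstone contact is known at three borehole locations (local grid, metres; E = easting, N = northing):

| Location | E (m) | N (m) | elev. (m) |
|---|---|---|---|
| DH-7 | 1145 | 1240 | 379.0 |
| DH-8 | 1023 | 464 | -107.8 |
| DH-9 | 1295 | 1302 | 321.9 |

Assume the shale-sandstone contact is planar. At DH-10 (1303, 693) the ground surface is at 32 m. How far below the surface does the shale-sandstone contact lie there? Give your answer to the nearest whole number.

Two edge vectors: DH-7→DH-8 = (-122, -776, -486.8), DH-7→DH-9 = (150, 62, -57.1).
Normal n = (DH-7→DH-8) × (DH-7→DH-9) = (74491.2, -79986.2, 108836).
So ∂z/∂E = −n_x/n_z = −0.68444 and ∂z/∂N = −n_y/n_z = 0.73492.
Intercept c from DH-7: 379 + 783.68 − 911.31 = 251.37.
At (1303, 693): z_contact = −891.8 + 509.3 + 251.37 = -131.1 m.
Depth below ground = 32 − (-131.1) = 163 m.

163 m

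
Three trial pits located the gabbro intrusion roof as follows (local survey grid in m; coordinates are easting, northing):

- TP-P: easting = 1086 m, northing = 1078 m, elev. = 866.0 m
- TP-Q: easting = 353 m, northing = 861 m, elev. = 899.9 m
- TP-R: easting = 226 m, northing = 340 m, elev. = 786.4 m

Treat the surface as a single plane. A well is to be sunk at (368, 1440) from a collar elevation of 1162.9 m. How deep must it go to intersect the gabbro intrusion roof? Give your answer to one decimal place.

121.8 m

Let the plane be z = a·easting + b·northing + c.
TP-Q−TP-P: −733a − 217b = 33.9;  TP-R−TP-P: −860a − 738b = −79.6.
Solving gives a = −0.119355, b = 0.246944.
Then c = 866 − a·1086 − b·1078 = 729.41.
At (368, 1440): z_contact = −43.92 + 355.60 + 729.41 = 1041.09 m.
Depth below ground = 1162.9 − 1041.09 = 121.8 m.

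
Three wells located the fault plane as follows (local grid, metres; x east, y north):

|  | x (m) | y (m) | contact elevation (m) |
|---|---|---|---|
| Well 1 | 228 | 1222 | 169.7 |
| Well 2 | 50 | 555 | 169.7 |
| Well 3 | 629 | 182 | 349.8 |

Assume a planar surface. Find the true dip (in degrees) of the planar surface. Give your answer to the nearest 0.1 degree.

15.4°

Let the plane be z = a·x + b·y + c.
Well 2−Well 1: −178a − 667b = 0;  Well 3−Well 1: 401a − 1040b = 180.1.
Solving gives a = 0.26542, b = −0.07083.
Gradient magnitude |∇z| = √(a² + b²) = √(0.07045 + 0.00502) = 0.27471.
True dip = arctan(0.27471) = 15.4°, dipping toward WNW (azimuth ≈ 285°).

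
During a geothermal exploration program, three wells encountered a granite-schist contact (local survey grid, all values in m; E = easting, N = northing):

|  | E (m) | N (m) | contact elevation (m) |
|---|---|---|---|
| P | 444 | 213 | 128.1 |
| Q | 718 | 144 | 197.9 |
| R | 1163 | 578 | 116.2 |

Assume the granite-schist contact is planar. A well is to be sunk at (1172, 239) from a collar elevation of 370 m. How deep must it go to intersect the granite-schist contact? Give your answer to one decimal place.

Two edge vectors: P→Q = (274, -69, 69.8), P→R = (719, 365, -11.9).
Normal n = (P→Q) × (P→R) = (-24655.9, 53446.8, 149621).
So ∂z/∂E = −n_x/n_z = 0.164789 and ∂z/∂N = −n_y/n_z = −0.357215.
Intercept c from P: 128.1 − 73.17 + 76.09 = 131.02.
At (1172, 239): z_contact = 193.13 − 85.37 + 131.02 = 238.78 m.
Depth below ground = 370 − 238.78 = 131.2 m.

131.2 m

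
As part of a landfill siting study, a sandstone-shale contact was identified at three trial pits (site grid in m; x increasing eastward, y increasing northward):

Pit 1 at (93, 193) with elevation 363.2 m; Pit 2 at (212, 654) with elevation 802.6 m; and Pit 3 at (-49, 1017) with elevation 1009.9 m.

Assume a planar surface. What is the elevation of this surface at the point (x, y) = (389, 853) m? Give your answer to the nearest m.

Let the plane be z = a·x + b·y + c.
Pit 2−Pit 1: 119a + 461b = 439.4;  Pit 3−Pit 1: −142a + 824b = 646.7.
Solving gives a = 0.39101, b = 0.85221.
Then c = 363.2 − a·93 − b·193 = 162.36.
At (389, 853): z = 152.1 + 726.9 + 162.36 = 1041.4 m.

1041 m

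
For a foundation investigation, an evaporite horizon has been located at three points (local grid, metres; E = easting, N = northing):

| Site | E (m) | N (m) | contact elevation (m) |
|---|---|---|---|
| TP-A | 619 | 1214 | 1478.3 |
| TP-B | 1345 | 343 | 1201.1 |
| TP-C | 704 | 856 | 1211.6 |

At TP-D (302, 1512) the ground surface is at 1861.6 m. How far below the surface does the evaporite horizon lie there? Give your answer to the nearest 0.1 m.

Two edge vectors: TP-A→TP-B = (726, -871, -277.2), TP-A→TP-C = (85, -358, -266.7).
Normal n = (TP-A→TP-B) × (TP-A→TP-C) = (133058.1, 170062.2, -185873).
So ∂z/∂E = −n_x/n_z = 0.715855 and ∂z/∂N = −n_y/n_z = 0.914938.
Intercept c from TP-A: 1478.3 − 443.11 − 1110.73 = −75.55.
At (302, 1512): z_contact = 216.19 + 1383.39 − 75.55 = 1524.03 m.
Depth below ground = 1861.6 − 1524.03 = 337.6 m.

337.6 m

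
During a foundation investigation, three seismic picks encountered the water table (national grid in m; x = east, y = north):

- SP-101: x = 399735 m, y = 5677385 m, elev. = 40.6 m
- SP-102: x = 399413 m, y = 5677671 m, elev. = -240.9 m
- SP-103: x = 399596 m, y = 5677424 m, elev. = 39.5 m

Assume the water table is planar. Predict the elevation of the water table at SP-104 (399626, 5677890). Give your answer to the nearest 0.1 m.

-636.7 m

Let the plane be z = a·x + b·y + c.
SP-102−SP-101: −322a + 286b = −281.5;  SP-103−SP-101: −139a + 39b = −1.1.
Solving gives a = −0.392112811, b = −1.425735402.
Then c = 40.6 − a·399735 − b·5677385 = 8251230.60.
At (399626, 5677890): z = −156698.5 − 8095168.8 + 8251230.60 = -636.7 m.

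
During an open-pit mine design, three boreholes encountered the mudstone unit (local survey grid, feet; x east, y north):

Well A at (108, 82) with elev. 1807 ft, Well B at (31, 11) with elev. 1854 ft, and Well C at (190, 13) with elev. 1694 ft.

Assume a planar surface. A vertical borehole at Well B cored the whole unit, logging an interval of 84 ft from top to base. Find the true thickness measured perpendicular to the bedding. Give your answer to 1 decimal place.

56.5 ft

Let the plane be z = a·x + b·y + c.
Well B−Well A: −77a − 71b = 47;  Well C−Well A: 82a − 69b = −113.
Solving gives a = −1.01176, b = 0.43529.
|∇z| = √(a²+b²) = 1.10143, so dip δ = arctan(1.10143) = 47.76°.
True thickness = vertical thickness × cos δ = 84 × cos 47.76° = 56.5 ft.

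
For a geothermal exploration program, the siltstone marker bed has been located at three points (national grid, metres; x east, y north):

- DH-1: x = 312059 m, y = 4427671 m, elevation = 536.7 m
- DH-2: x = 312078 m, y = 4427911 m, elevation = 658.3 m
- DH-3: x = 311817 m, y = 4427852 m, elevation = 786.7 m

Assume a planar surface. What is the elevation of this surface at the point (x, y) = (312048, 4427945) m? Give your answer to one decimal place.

695.7 m

Let the plane be z = a·x + b·y + c.
DH-2−DH-1: 19a + 240b = 121.6;  DH-3−DH-1: −242a + 181b = 250.
Solving gives a = −0.617539297, b = 0.555555194.
Then c = 536.7 − a·312059 − b·4427671 = −2266570.23.
At (312048, 4427945): z = −192701.9 + 2459967.8 − 2266570.23 = 695.7 m.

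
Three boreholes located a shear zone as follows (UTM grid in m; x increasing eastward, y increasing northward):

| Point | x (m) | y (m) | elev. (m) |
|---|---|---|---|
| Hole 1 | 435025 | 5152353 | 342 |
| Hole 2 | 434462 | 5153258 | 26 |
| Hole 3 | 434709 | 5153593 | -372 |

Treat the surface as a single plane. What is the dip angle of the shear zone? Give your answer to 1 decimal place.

43.8°

Let the plane be z = a·x + b·y + c.
Hole 2−Hole 1: −563a + 905b = −316;  Hole 3−Hole 1: −316a + 1240b = −714.
Solving gives a = −0.61710, b = −0.73307.
Gradient magnitude |∇z| = √(a² + b²) = √(0.38081 + 0.53739) = 0.95822.
True dip = arctan(0.95822) = 43.8°, dipping toward NE (azimuth ≈ 040°).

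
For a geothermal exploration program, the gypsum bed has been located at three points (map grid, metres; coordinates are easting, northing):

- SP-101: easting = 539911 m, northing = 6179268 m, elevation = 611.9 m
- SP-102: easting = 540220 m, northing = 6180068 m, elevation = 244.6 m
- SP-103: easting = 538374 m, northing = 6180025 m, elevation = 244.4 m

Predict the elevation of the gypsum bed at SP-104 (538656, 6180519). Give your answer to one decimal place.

Let the plane be z = a·easting + b·northing + c.
SP-102−SP-101: 309a + 800b = −367.3;  SP-103−SP-101: −1537a + 757b = −367.5.
Solving gives a = 0.010901099, b = −0.463335549.
Then c = 611.9 − a·539911 − b·6179268 = 2857800.81.
At (538656, 6180519): z = 5871.9 − 2863654.2 + 2857800.81 = 18.6 m.

18.6 m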